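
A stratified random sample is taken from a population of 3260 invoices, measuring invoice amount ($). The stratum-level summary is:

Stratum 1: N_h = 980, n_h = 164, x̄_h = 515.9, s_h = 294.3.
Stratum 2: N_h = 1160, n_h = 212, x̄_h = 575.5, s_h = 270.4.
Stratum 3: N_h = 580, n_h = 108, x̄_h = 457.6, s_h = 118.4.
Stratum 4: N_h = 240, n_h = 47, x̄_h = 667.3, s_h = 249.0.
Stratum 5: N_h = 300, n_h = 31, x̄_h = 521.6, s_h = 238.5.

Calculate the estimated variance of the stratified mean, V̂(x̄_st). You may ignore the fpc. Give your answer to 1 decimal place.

V̂(x̄_st) ≈ 118.2

V̂(x̄_st) = Σ W_h² s_h²/n_h, with W_h = N_h/N and N = 3260:
  stratum 1: (980/3260)²·294.3²/164 = 47.7258
  stratum 2: (1160/3260)²·270.4²/212 = 43.6675
  stratum 3: (580/3260)²·118.4²/108 = 4.10866
  stratum 4: (240/3260)²·249.0²/47 = 7.1497
  stratum 5: (300/3260)²·238.5²/31 = 15.539
V̂(x̄_st) = 118.191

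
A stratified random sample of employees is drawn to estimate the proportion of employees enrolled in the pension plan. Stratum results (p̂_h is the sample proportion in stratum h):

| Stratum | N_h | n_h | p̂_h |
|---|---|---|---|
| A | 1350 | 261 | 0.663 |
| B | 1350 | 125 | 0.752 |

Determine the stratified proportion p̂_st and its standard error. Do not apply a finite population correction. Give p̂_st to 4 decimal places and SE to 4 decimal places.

p̂_st ≈ 0.7075, SE ≈ 0.0243

N = 2700; stratum weights W_h = N_h/N.
p̂_st = Σ W_h p̂_h = (1350·0.663 + 1350·0.752)/2700 = 0.70750
V̂(p̂_st) = Σ W_h² p̂_h(1−p̂_h)/(n_h−1):
  stratum A: (1350/2700)²·0.663·0.337/260 = 0.000214837
  stratum B: (1350/2700)²·0.752·0.248/124 = 0.000376
V̂(p̂_st) = 0.000590837; SE = √V̂ = 0.0243071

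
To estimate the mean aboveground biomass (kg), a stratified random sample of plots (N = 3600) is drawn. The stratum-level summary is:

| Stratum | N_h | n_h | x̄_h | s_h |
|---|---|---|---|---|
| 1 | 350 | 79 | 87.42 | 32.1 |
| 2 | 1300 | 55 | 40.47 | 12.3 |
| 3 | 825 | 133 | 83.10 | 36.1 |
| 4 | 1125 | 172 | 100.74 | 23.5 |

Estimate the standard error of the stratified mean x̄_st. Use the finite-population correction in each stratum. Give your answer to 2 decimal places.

V̂(x̄_st) = Σ W_h² (1 − n_h/N_h) s_h²/n_h, with W_h = N_h/N and N = 3600:
  stratum 1: (350/3600)²·(1 − 79/350)·32.1²/79 = 0.0954587
  stratum 2: (1300/3600)²·(1 − 55/1300)·12.3²/55 = 0.343523
  stratum 3: (825/3600)²·(1 − 133/825)·36.1²/133 = 0.431636
  stratum 4: (1125/3600)²·(1 − 172/1125)·23.5²/172 = 0.265612
V̂(x̄_st) = 1.13623
SE(x̄_st) = √1.13623 = 1.06594

SE(x̄_st) ≈ 1.07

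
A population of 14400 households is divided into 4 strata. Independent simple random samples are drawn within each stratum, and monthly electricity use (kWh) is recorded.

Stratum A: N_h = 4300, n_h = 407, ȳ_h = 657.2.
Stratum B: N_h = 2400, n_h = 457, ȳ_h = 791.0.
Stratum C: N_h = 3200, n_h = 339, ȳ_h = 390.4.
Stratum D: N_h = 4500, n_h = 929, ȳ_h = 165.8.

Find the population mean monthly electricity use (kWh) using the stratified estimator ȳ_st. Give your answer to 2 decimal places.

N = Σ N_h = 14400. Stratum weights W_h = N_h/N.
ȳ_st = (4300·657.2 + 2400·791.0 + 3200·390.4 + 4500·165.8) / 14400 = 466.6486

ȳ_st ≈ 466.65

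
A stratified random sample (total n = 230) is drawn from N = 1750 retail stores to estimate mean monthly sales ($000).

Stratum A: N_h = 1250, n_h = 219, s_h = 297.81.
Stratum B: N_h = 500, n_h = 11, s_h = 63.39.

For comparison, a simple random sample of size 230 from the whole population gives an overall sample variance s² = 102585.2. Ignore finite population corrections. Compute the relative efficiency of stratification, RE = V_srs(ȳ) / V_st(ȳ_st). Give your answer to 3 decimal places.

V̂(ȳ_st) = Σ W_h² s_h²/n_h, with W_h = N_h/N and N = 1750:
  stratum A: (1250/1750)²·297.81²/219 = 206.623
  stratum B: (500/1750)²·63.39²/11 = 29.8203
V_st = 236.443
V_srs = s²/n = 102585.2/230 = 446.023
Relative efficiency = V_srs / V_st = 446.023/236.443 = 1.8864

RE ≈ 1.886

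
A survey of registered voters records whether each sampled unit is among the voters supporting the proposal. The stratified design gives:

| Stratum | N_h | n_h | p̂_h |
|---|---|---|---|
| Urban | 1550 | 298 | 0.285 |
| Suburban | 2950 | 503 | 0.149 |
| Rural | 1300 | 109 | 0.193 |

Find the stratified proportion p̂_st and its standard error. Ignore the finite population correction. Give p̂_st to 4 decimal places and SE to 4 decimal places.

p̂_st ≈ 0.1952, SE ≈ 0.0137

N = 5800; stratum weights W_h = N_h/N.
p̂_st = Σ W_h p̂_h = (1550·0.285 + 2950·0.149 + 1300·0.193)/5800 = 0.19521
V̂(p̂_st) = Σ W_h² p̂_h(1−p̂_h)/(n_h−1):
  stratum Urban: (1550/5800)²·0.285·0.715/297 = 4.90007e-05
  stratum Suburban: (2950/5800)²·0.149·0.851/502 = 6.53432e-05
  stratum Rural: (1300/5800)²·0.193·0.807/108 = 7.24499e-05
V̂(p̂_st) = 0.000186794; SE = √V̂ = 0.0136672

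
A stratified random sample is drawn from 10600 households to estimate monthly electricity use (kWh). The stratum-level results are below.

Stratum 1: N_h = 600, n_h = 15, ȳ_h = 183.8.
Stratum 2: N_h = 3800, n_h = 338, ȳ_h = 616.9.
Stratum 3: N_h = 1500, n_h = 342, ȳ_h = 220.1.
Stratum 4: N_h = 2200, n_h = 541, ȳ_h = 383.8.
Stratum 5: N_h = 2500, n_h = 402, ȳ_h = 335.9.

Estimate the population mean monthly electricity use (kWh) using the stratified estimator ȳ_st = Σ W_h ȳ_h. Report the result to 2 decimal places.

ȳ_st ≈ 421.58

N = Σ N_h = 10600. Stratum weights W_h = N_h/N.
ȳ_st = (600·183.8 + 3800·616.9 + 1500·220.1 + 2200·383.8 + 2500·335.9) / 10600 = 421.5811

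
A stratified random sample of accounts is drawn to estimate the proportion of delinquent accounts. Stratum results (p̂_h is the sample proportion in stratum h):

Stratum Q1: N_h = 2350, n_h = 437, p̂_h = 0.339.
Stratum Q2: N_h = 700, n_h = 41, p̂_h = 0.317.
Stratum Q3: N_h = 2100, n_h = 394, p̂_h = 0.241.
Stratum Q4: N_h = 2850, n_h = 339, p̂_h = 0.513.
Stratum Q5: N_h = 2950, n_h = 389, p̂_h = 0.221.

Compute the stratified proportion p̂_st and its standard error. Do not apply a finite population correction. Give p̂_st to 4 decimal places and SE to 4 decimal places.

N = 10950; stratum weights W_h = N_h/N.
p̂_st = Σ W_h p̂_h = (2350·0.339 + 700·0.317 + 2100·0.241 + 2850·0.513 + 2950·0.221)/10950 = 0.33230
V̂(p̂_st) = Σ W_h² p̂_h(1−p̂_h)/(n_h−1):
  stratum Q1: (2350/10950)²·0.339·0.661/436 = 2.36713e-05
  stratum Q2: (700/10950)²·0.317·0.683/40 = 2.21201e-05
  stratum Q3: (2100/10950)²·0.241·0.759/393 = 1.71189e-05
  stratum Q4: (2850/10950)²·0.513·0.487/338 = 5.00716e-05
  stratum Q5: (2950/10950)²·0.221·0.779/388 = 3.22043e-05
V̂(p̂_st) = 0.000145186; SE = √V̂ = 0.0120493

p̂_st ≈ 0.3323, SE ≈ 0.0120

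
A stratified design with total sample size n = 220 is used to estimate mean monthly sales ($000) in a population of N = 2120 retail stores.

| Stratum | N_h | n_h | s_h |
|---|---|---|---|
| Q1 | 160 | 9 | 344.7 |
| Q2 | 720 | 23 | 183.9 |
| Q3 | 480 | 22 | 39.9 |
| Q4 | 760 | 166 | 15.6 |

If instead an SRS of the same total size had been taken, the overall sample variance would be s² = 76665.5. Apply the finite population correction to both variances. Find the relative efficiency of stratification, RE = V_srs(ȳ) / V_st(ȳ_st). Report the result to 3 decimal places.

V̂(ȳ_st) = Σ W_h² (1 − n_h/N_h) s_h²/n_h, with W_h = N_h/N and N = 2120:
  stratum Q1: (160/2120)²·(1 − 9/160)·344.7²/9 = 70.9684
  stratum Q2: (720/2120)²·(1 − 23/720)·183.9²/23 = 164.183
  stratum Q3: (480/2120)²·(1 − 22/480)·39.9²/22 = 3.53963
  stratum Q4: (760/2120)²·(1 − 166/760)·15.6²/166 = 0.147255
V_st = 238.839
V_srs = (1 − 220/2120)·76665.5/220 = 312.317
Relative efficiency = V_srs / V_st = 312.317/238.839 = 1.3076

RE ≈ 1.308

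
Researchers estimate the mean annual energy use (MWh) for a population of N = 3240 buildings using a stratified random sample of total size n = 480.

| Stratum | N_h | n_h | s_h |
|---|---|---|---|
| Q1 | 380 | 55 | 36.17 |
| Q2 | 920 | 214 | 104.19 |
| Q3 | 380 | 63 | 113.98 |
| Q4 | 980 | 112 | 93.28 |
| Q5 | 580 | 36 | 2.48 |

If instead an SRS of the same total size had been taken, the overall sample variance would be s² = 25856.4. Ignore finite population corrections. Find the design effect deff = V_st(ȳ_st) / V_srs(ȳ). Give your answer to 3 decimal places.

V̂(ȳ_st) = Σ W_h² s_h²/n_h, with W_h = N_h/N and N = 3240:
  stratum Q1: (380/3240)²·36.17²/55 = 0.327199
  stratum Q2: (920/3240)²·104.19²/214 = 4.09001
  stratum Q3: (380/3240)²·113.98²/63 = 2.83657
  stratum Q4: (980/3240)²·93.28²/112 = 7.10757
  stratum Q5: (580/3240)²·2.48²/36 = 0.00547478
V_st = 14.3668
V_srs = s²/n = 25856.4/480 = 53.8675
deff = V_st / V_srs = 14.3668/53.8675 = 0.2667

deff ≈ 0.267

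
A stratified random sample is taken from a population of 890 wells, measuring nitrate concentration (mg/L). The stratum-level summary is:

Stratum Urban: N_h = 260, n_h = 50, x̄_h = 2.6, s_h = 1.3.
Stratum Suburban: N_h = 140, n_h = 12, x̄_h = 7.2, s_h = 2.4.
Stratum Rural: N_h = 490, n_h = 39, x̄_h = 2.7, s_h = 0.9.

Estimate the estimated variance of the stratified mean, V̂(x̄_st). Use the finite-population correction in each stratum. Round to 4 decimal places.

V̂(x̄_st) = Σ W_h² (1 − n_h/N_h) s_h²/n_h, with W_h = N_h/N and N = 890:
  stratum Urban: (260/890)²·(1 − 50/260)·1.3²/50 = 0.00232986
  stratum Suburban: (140/890)²·(1 − 12/140)·2.4²/12 = 0.0108592
  stratum Rural: (490/890)²·(1 − 39/490)·0.9²/39 = 0.00579446
V̂(x̄_st) = 0.0189836

V̂(x̄_st) ≈ 0.0190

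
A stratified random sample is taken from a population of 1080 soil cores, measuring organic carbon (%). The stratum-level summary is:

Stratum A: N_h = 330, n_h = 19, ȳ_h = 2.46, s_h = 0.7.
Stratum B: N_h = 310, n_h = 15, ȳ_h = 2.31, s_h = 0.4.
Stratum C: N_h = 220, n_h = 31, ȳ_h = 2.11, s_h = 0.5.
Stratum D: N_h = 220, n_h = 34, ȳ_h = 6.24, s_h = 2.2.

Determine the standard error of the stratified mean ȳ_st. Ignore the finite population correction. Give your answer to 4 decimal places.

SE(ȳ_st) ≈ 0.0976

V̂(ȳ_st) = Σ W_h² s_h²/n_h, with W_h = N_h/N and N = 1080:
  stratum A: (330/1080)²·0.7²/19 = 0.00240781
  stratum B: (310/1080)²·0.4²/15 = 0.000878829
  stratum C: (220/1080)²·0.5²/31 = 0.000334639
  stratum D: (220/1080)²·2.2²/34 = 0.00590696
V̂(ȳ_st) = 0.00952825
SE(ȳ_st) = √0.00952825 = 0.0976127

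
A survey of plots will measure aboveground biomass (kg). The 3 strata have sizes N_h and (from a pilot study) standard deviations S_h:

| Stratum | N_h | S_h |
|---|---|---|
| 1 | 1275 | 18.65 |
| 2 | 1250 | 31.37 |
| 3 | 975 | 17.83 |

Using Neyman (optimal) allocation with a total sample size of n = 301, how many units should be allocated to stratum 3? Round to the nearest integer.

Neyman allocation: n_h = n · N_h S_h / Σ N_i S_i, with n = 301.
  stratum 1: N_h·S_h = 1275·18.65 = 23778.75
  stratum 2: N_h·S_h = 1250·31.37 = 39212.50
  stratum 3: N_h·S_h = 975·17.83 = 17384.25
Σ N_h S_h = 80375.50
n for stratum 3 = 301·17384.25/80375.50 = 65.103 → 65

65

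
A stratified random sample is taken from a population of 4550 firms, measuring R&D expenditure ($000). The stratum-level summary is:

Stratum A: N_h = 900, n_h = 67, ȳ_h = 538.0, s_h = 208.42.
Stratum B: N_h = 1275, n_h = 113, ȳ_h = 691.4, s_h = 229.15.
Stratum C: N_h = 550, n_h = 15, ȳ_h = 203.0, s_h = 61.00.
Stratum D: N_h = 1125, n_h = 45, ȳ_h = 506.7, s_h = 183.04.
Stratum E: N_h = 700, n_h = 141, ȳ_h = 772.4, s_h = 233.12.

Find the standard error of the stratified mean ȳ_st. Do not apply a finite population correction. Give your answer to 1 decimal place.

SE(ȳ_st) ≈ 11.0

V̂(ȳ_st) = Σ W_h² s_h²/n_h, with W_h = N_h/N and N = 4550:
  stratum A: (900/4550)²·208.42²/67 = 25.3668
  stratum B: (1275/4550)²·229.15²/113 = 36.4887
  stratum C: (550/4550)²·61.00²/15 = 3.62469
  stratum D: (1125/4550)²·183.04²/45 = 45.5158
  stratum E: (700/4550)²·233.12²/141 = 9.12249
V̂(ȳ_st) = 120.119
SE(ȳ_st) = √120.119 = 10.9599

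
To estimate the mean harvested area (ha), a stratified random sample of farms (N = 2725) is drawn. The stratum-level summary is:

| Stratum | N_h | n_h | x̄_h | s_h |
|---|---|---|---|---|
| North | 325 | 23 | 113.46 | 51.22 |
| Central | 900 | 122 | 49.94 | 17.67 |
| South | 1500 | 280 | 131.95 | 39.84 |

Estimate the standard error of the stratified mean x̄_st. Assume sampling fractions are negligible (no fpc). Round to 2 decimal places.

V̂(x̄_st) = Σ W_h² s_h²/n_h, with W_h = N_h/N and N = 2725:
  stratum North: (325/2725)²·51.22²/23 = 1.6225
  stratum Central: (900/2725)²·17.67²/122 = 0.279168
  stratum South: (1500/2725)²·39.84²/280 = 1.71763
V̂(x̄_st) = 3.6193
SE(x̄_st) = √3.6193 = 1.90245

SE(x̄_st) ≈ 1.90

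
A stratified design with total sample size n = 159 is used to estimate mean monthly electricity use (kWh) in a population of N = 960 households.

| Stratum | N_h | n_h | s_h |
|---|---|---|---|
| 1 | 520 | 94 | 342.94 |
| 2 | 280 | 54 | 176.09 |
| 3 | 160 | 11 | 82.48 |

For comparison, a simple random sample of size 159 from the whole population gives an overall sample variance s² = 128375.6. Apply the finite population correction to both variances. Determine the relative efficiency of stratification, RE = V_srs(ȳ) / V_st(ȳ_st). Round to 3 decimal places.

RE ≈ 1.891

V̂(ȳ_st) = Σ W_h² (1 − n_h/N_h) s_h²/n_h, with W_h = N_h/N and N = 960:
  stratum 1: (520/960)²·(1 − 94/520)·342.94²/94 = 300.731
  stratum 2: (280/960)²·(1 − 54/280)·176.09²/54 = 39.4275
  stratum 3: (160/960)²·(1 − 11/160)·82.48²/11 = 15.9981
V_st = 356.157
V_srs = (1 − 159/960)·128375.6/159 = 673.669
Relative efficiency = V_srs / V_st = 673.669/356.157 = 1.8915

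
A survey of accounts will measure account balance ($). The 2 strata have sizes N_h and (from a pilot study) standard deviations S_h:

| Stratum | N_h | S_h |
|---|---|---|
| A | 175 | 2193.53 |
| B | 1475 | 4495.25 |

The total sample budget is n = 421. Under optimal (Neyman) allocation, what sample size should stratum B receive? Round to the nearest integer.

398

Neyman allocation: n_h = n · N_h S_h / Σ N_i S_i, with n = 421.
  stratum A: N_h·S_h = 175·2193.53 = 383867.75
  stratum B: N_h·S_h = 1475·4495.25 = 6630493.75
Σ N_h S_h = 7014361.50
n for stratum B = 421·6630493.75/7014361.50 = 397.960 → 398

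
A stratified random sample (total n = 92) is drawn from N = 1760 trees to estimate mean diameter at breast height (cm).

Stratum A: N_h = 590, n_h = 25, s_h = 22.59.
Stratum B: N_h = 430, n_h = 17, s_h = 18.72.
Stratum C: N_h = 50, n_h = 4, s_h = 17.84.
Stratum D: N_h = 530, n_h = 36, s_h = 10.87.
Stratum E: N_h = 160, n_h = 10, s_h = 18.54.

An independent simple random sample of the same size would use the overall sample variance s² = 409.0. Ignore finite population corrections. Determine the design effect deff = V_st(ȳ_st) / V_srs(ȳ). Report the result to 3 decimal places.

deff ≈ 0.938

V̂(ȳ_st) = Σ W_h² s_h²/n_h, with W_h = N_h/N and N = 1760:
  stratum A: (590/1760)²·22.59²/25 = 2.29388
  stratum B: (430/1760)²·18.72²/17 = 1.23048
  stratum C: (50/1760)²·17.84²/4 = 0.0642162
  stratum D: (530/1760)²·10.87²/36 = 0.297634
  stratum E: (160/1760)²·18.54²/10 = 0.284076
V_st = 4.17029
V_srs = s²/n = 409.0/92 = 4.44565
deff = V_st / V_srs = 4.17029/4.44565 = 0.9381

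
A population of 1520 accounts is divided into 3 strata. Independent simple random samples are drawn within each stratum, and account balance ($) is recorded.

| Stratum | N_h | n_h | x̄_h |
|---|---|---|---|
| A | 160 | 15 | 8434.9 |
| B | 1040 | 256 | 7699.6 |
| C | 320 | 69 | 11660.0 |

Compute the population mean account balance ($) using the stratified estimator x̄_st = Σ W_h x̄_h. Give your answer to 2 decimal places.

N = Σ N_h = 1520. Stratum weights W_h = N_h/N.
x̄_st = (160·8434.9 + 1040·7699.6 + 320·11660.0) / 1520 = 8610.7684

x̄_st ≈ 8610.77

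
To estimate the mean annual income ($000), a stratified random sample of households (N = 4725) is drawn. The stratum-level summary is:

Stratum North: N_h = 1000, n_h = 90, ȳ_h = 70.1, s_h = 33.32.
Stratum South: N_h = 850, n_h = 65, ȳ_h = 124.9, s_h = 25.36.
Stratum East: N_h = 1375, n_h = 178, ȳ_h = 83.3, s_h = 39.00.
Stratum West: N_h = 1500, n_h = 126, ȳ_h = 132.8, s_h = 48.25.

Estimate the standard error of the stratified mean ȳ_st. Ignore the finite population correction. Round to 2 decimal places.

V̂(ȳ_st) = Σ W_h² s_h²/n_h, with W_h = N_h/N and N = 4725:
  stratum North: (1000/4725)²·33.32²/90 = 0.55254
  stratum South: (850/4725)²·25.36²/65 = 0.320199
  stratum East: (1375/4725)²·39.00²/178 = 0.723621
  stratum West: (1500/4725)²·48.25²/126 = 1.8621
V̂(ȳ_st) = 3.45846
SE(ȳ_st) = √3.45846 = 1.85969

SE(ȳ_st) ≈ 1.86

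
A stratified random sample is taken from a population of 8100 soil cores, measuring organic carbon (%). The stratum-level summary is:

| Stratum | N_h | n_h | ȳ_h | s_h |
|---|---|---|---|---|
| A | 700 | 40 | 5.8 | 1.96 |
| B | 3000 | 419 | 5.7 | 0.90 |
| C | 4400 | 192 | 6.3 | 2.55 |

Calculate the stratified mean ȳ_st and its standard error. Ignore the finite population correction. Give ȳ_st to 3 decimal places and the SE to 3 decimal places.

ȳ_st ≈ 6.035, SE ≈ 0.105

ȳ_st = Σ W_h ȳ_h = (700·5.8 + 3000·5.7 + 4400·6.3)/8100 = 6.03457
V̂(ȳ_st) = Σ W_h² s_h²/n_h, with W_h = N_h/N and N = 8100:
  stratum A: (700/8100)²·1.96²/40 = 0.000717263
  stratum B: (3000/8100)²·0.90²/419 = 0.000265182
  stratum C: (4400/8100)²·2.55²/192 = 0.00999343
V̂(ȳ_st) = 0.0109759
SE(ȳ_st) = √0.0109759 = 0.104766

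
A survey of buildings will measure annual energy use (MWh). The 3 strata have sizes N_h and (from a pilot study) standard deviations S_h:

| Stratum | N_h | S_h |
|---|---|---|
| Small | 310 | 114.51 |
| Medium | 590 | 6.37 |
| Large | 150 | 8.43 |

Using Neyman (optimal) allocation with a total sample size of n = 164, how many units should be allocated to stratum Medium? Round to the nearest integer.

15

Neyman allocation: n_h = n · N_h S_h / Σ N_i S_i, with n = 164.
  stratum Small: N_h·S_h = 310·114.51 = 35498.10
  stratum Medium: N_h·S_h = 590·6.37 = 3758.30
  stratum Large: N_h·S_h = 150·8.43 = 1264.50
Σ N_h S_h = 40520.90
n for stratum Medium = 164·3758.30/40520.90 = 15.211 → 15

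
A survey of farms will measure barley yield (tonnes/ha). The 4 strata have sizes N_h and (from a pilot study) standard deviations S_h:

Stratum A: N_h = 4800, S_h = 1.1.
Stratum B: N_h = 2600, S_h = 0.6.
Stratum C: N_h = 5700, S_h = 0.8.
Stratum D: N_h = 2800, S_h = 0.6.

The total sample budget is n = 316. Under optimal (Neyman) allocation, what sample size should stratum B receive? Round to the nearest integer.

Neyman allocation: n_h = n · N_h S_h / Σ N_i S_i, with n = 316.
  stratum A: N_h·S_h = 4800·1.1 = 5280.00
  stratum B: N_h·S_h = 2600·0.6 = 1560.00
  stratum C: N_h·S_h = 5700·0.8 = 4560.00
  stratum D: N_h·S_h = 2800·0.6 = 1680.00
Σ N_h S_h = 13080.00
n for stratum B = 316·1560.00/13080.00 = 37.688 → 38

38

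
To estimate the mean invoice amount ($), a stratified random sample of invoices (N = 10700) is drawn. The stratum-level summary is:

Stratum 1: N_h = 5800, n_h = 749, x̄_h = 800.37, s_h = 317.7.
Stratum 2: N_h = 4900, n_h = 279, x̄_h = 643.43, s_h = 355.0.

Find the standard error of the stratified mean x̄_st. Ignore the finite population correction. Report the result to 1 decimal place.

SE(x̄_st) ≈ 11.6

V̂(x̄_st) = Σ W_h² s_h²/n_h, with W_h = N_h/N and N = 10700:
  stratum 1: (5800/10700)²·317.7²/749 = 39.5951
  stratum 2: (4900/10700)²·355.0²/279 = 94.7277
V̂(x̄_st) = 134.323
SE(x̄_st) = √134.323 = 11.5898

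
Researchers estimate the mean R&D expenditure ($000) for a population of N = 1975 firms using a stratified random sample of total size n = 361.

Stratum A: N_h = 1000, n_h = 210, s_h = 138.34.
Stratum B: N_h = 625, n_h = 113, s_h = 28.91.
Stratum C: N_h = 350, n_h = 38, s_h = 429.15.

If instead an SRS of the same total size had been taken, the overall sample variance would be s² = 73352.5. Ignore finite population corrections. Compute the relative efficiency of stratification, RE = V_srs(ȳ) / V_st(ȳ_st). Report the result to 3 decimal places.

RE ≈ 1.152

V̂(ȳ_st) = Σ W_h² s_h²/n_h, with W_h = N_h/N and N = 1975:
  stratum A: (1000/1975)²·138.34²/210 = 23.3637
  stratum B: (625/1975)²·28.91²/113 = 0.740702
  stratum C: (350/1975)²·429.15²/38 = 152.208
V_st = 176.312
V_srs = s²/n = 73352.5/361 = 203.193
Relative efficiency = V_srs / V_st = 203.193/176.312 = 1.1525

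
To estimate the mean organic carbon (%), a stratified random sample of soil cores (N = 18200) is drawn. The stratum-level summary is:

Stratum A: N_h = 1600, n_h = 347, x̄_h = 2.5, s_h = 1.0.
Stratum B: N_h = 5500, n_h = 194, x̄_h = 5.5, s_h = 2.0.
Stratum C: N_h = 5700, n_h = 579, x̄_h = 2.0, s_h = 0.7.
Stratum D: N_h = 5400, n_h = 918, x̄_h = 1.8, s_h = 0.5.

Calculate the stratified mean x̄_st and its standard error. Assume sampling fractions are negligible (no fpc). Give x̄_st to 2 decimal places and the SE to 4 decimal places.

x̄_st ≈ 3.04, SE ≈ 0.0449

x̄_st = Σ W_h x̄_h = (1600·2.5 + 5500·5.5 + 5700·2.0 + 5400·1.8)/18200 = 3.04231
V̂(x̄_st) = Σ W_h² s_h²/n_h, with W_h = N_h/N and N = 18200:
  stratum A: (1600/18200)²·1.0²/347 = 2.22724e-05
  stratum B: (5500/18200)²·2.0²/194 = 0.00188296
  stratum C: (5700/18200)²·0.7²/579 = 8.30089e-05
  stratum D: (5400/18200)²·0.5²/918 = 2.39741e-05
V̂(x̄_st) = 0.00201221
SE(x̄_st) = √0.00201221 = 0.0448577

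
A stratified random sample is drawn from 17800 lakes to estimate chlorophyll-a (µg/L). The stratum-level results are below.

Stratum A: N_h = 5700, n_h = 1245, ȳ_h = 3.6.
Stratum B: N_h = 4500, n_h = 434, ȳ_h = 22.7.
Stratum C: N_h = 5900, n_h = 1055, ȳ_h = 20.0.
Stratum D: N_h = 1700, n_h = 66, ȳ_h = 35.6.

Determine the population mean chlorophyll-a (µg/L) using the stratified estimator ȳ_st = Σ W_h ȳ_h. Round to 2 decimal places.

ȳ_st ≈ 16.92

N = Σ N_h = 17800. Stratum weights W_h = N_h/N.
ȳ_st = (5700·3.6 + 4500·22.7 + 5900·20.0 + 1700·35.6) / 17800 = 16.9208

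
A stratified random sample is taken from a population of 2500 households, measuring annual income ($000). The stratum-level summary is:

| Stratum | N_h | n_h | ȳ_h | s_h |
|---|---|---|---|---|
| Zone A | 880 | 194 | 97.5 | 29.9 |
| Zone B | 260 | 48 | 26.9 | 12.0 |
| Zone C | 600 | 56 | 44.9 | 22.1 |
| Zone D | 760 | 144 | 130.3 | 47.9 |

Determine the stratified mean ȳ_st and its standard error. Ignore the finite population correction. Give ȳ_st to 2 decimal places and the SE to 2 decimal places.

ȳ_st = Σ W_h ȳ_h = (880·97.5 + 260·26.9 + 600·44.9 + 760·130.3)/2500 = 87.50480
V̂(ȳ_st) = Σ W_h² s_h²/n_h, with W_h = N_h/N and N = 2500:
  stratum Zone A: (880/2500)²·29.9²/194 = 0.570987
  stratum Zone B: (260/2500)²·12.0²/48 = 0.032448
  stratum Zone C: (600/2500)²·22.1²/56 = 0.502365
  stratum Zone D: (760/2500)²·47.9²/144 = 1.4725
V̂(ȳ_st) = 2.5783
SE(ȳ_st) = √2.5783 = 1.60571

ȳ_st ≈ 87.50, SE ≈ 1.61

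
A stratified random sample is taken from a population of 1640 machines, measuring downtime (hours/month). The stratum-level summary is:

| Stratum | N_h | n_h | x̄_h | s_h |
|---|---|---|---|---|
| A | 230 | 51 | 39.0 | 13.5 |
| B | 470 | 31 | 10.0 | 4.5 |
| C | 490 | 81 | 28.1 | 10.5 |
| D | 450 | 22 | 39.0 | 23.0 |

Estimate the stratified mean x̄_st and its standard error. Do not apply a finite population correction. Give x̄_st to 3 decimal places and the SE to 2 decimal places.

x̄_st = Σ W_h x̄_h = (230·39.0 + 470·10.0 + 490·28.1 + 450·39.0)/1640 = 27.43232
V̂(x̄_st) = Σ W_h² s_h²/n_h, with W_h = N_h/N and N = 1640:
  stratum A: (230/1640)²·13.5²/51 = 0.0702854
  stratum B: (470/1640)²·4.5²/31 = 0.0536502
  stratum C: (490/1640)²·10.5²/81 = 0.121506
  stratum D: (450/1640)²·23.0²/22 = 1.81038
V̂(x̄_st) = 2.05582
SE(x̄_st) = √2.05582 = 1.43381

x̄_st ≈ 27.432, SE ≈ 1.43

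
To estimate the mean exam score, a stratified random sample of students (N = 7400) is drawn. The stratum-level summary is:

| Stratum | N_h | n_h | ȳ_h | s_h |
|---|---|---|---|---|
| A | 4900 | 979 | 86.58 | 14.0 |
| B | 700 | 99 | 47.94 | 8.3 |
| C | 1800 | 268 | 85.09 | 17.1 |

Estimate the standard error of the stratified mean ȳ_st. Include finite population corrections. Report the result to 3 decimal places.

V̂(ȳ_st) = Σ W_h² (1 − n_h/N_h) s_h²/n_h, with W_h = N_h/N and N = 7400:
  stratum A: (4900/7400)²·(1 − 979/4900)·14.0²/979 = 0.070243
  stratum B: (700/7400)²·(1 − 99/700)·8.3²/99 = 0.00534601
  stratum C: (1800/7400)²·(1 − 268/1800)·17.1²/268 = 0.0549446
V̂(ȳ_st) = 0.130534
SE(ȳ_st) = √0.130534 = 0.361294

SE(ȳ_st) ≈ 0.361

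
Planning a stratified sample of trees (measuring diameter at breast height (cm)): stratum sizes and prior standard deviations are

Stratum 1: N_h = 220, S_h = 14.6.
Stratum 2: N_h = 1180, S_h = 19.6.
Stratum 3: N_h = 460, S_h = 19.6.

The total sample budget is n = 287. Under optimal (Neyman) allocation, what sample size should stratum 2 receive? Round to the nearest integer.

188

Neyman allocation: n_h = n · N_h S_h / Σ N_i S_i, with n = 287.
  stratum 1: N_h·S_h = 220·14.6 = 3212.00
  stratum 2: N_h·S_h = 1180·19.6 = 23128.00
  stratum 3: N_h·S_h = 460·19.6 = 9016.00
Σ N_h S_h = 35356.00
n for stratum 2 = 287·23128.00/35356.00 = 187.740 → 188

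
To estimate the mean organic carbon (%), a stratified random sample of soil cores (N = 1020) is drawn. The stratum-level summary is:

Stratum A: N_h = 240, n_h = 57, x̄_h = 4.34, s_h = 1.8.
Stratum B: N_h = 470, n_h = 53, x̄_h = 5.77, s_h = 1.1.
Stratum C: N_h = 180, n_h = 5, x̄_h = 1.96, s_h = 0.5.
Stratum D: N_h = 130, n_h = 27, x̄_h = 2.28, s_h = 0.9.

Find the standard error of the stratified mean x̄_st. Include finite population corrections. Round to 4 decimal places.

V̂(x̄_st) = Σ W_h² (1 − n_h/N_h) s_h²/n_h, with W_h = N_h/N and N = 1020:
  stratum A: (240/1020)²·(1 − 57/240)·1.8²/57 = 0.00239956
  stratum B: (470/1020)²·(1 − 53/470)·1.1²/53 = 0.00430074
  stratum C: (180/1020)²·(1 − 5/180)·0.5²/5 = 0.00151384
  stratum D: (130/1020)²·(1 − 27/130)·0.9²/27 = 0.000386101
V̂(x̄_st) = 0.00860024
SE(x̄_st) = √0.00860024 = 0.0927375

SE(x̄_st) ≈ 0.0927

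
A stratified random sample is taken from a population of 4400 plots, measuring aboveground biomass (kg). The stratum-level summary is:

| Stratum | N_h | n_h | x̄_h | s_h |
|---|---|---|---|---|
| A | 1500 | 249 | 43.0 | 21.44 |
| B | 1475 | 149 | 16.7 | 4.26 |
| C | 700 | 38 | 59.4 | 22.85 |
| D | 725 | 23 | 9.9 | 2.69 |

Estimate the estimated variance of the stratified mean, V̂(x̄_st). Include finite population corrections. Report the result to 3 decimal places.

V̂(x̄_st) = Σ W_h² (1 − n_h/N_h) s_h²/n_h, with W_h = N_h/N and N = 4400:
  stratum A: (1500/4400)²·(1 − 249/1500)·21.44²/249 = 0.178934
  stratum B: (1475/4400)²·(1 − 149/1475)·4.26²/149 = 0.0123045
  stratum C: (700/4400)²·(1 − 38/700)·22.85²/38 = 0.328882
  stratum D: (725/4400)²·(1 − 23/725)·2.69²/23 = 0.00827078
V̂(x̄_st) = 0.528391

V̂(x̄_st) ≈ 0.528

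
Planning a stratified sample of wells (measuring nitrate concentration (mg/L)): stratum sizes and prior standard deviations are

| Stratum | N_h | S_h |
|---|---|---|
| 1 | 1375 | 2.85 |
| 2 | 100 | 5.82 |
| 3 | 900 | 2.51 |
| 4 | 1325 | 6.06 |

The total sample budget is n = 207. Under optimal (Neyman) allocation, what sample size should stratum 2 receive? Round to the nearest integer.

8

Neyman allocation: n_h = n · N_h S_h / Σ N_i S_i, with n = 207.
  stratum 1: N_h·S_h = 1375·2.85 = 3918.75
  stratum 2: N_h·S_h = 100·5.82 = 582.00
  stratum 3: N_h·S_h = 900·2.51 = 2259.00
  stratum 4: N_h·S_h = 1325·6.06 = 8029.50
Σ N_h S_h = 14789.25
n for stratum 2 = 207·582.00/14789.25 = 8.146 → 8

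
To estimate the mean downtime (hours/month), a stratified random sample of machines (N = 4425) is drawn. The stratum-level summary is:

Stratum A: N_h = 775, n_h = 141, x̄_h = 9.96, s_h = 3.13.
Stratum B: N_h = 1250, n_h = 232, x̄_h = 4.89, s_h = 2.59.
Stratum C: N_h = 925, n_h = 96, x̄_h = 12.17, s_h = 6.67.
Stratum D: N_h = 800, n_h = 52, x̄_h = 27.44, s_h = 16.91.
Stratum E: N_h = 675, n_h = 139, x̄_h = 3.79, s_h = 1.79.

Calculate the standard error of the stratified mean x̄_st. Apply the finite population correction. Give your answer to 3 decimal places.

SE(x̄_st) ≈ 0.436

V̂(x̄_st) = Σ W_h² (1 − n_h/N_h) s_h²/n_h, with W_h = N_h/N and N = 4425:
  stratum A: (775/4425)²·(1 − 141/775)·3.13²/141 = 0.00174355
  stratum B: (1250/4425)²·(1 − 232/1250)·2.59²/232 = 0.00187907
  stratum C: (925/4425)²·(1 − 96/925)·6.67²/96 = 0.0181489
  stratum D: (800/4425)²·(1 − 52/800)·16.91²/52 = 0.168054
  stratum E: (675/4425)²·(1 − 139/675)·1.79²/139 = 0.000425925
V̂(x̄_st) = 0.190251
SE(x̄_st) = √0.190251 = 0.436178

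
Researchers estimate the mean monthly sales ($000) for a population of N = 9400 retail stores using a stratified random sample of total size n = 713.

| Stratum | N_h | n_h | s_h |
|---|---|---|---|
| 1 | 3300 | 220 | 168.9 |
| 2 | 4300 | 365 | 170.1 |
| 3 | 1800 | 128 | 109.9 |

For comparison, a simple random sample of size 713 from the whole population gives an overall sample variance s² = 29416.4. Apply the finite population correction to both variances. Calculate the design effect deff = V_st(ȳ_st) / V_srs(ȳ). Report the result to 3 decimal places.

deff ≈ 0.874

V̂(ȳ_st) = Σ W_h² (1 − n_h/N_h) s_h²/n_h, with W_h = N_h/N and N = 9400:
  stratum 1: (3300/9400)²·(1 − 220/3300)·168.9²/220 = 14.9158
  stratum 2: (4300/9400)²·(1 − 365/4300)·170.1²/365 = 15.1801
  stratum 3: (1800/9400)²·(1 − 128/1800)·109.9²/128 = 3.21395
V_st = 33.3098
V_srs = (1 − 713/9400)·29416.4/713 = 38.1278
deff = V_st / V_srs = 33.3098/38.1278 = 0.8736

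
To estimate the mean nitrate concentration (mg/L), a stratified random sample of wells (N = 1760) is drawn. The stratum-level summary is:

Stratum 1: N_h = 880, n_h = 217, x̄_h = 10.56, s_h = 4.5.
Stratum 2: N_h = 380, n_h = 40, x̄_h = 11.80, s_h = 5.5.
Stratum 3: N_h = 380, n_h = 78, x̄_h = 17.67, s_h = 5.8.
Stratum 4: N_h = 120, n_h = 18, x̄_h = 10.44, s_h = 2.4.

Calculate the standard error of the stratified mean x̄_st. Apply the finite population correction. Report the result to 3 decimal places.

SE(x̄_st) ≈ 0.258

V̂(x̄_st) = Σ W_h² (1 − n_h/N_h) s_h²/n_h, with W_h = N_h/N and N = 1760:
  stratum 1: (880/1760)²·(1 − 217/880)·4.5²/217 = 0.0175767
  stratum 2: (380/1760)²·(1 − 40/380)·5.5²/40 = 0.031543
  stratum 3: (380/1760)²·(1 − 78/380)·5.8²/78 = 0.0159782
  stratum 4: (120/1760)²·(1 − 18/120)·2.4²/18 = 0.00126446
V̂(x̄_st) = 0.0663622
SE(x̄_st) = √0.0663622 = 0.257609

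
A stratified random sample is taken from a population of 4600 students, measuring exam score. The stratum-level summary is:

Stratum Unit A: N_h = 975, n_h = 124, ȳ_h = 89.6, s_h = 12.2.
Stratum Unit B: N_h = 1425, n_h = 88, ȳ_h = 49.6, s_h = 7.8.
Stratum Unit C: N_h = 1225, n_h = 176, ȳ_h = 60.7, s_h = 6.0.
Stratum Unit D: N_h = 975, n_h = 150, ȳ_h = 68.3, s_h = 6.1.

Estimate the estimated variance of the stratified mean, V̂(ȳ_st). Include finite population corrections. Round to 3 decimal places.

V̂(ȳ_st) ≈ 0.131

V̂(ȳ_st) = Σ W_h² (1 − n_h/N_h) s_h²/n_h, with W_h = N_h/N and N = 4600:
  stratum Unit A: (975/4600)²·(1 − 124/975)·12.2²/124 = 0.047067
  stratum Unit B: (1425/4600)²·(1 − 88/1425)·7.8²/88 = 0.0622497
  stratum Unit C: (1225/4600)²·(1 − 176/1225)·6.0²/176 = 0.0124218
  stratum Unit D: (975/4600)²·(1 − 150/975)·6.1²/150 = 0.00942999
V̂(ȳ_st) = 0.131169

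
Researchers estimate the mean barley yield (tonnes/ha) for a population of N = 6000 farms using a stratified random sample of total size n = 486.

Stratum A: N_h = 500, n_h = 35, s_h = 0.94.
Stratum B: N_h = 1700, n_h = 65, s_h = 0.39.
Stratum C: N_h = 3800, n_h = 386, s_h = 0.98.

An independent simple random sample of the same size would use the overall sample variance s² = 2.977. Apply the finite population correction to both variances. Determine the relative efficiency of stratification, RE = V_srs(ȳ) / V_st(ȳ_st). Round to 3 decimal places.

V̂(ȳ_st) = Σ W_h² (1 − n_h/N_h) s_h²/n_h, with W_h = N_h/N and N = 6000:
  stratum A: (500/6000)²·(1 − 35/500)·0.94²/35 = 0.000163045
  stratum B: (1700/6000)²·(1 − 65/1700)·0.39²/65 = 0.000180667
  stratum C: (3800/6000)²·(1 − 386/3800)·0.98²/386 = 0.000896622
V_st = 0.00124033
V_srs = (1 − 486/6000)·2.977/486 = 0.00562935
Relative efficiency = V_srs / V_st = 0.00562935/0.00124033 = 4.5386

RE ≈ 4.539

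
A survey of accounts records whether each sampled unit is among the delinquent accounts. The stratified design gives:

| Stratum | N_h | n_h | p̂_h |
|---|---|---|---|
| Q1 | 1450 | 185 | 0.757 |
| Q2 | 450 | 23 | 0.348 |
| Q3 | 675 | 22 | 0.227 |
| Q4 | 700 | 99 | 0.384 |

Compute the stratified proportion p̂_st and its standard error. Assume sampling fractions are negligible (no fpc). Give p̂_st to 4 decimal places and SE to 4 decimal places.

p̂_st ≈ 0.5118, SE ≈ 0.0293

N = 3275; stratum weights W_h = N_h/N.
p̂_st = Σ W_h p̂_h = (1450·0.757 + 450·0.348 + 675·0.227 + 700·0.384)/3275 = 0.51184
V̂(p̂_st) = Σ W_h² p̂_h(1−p̂_h)/(n_h−1):
  stratum Q1: (1450/3275)²·0.757·0.243/184 = 0.000195974
  stratum Q2: (450/3275)²·0.348·0.652/22 = 0.000194718
  stratum Q3: (675/3275)²·0.227·0.773/21 = 0.000354953
  stratum Q4: (700/3275)²·0.384·0.616/98 = 0.00011027
V̂(p̂_st) = 0.000855915; SE = √V̂ = 0.029256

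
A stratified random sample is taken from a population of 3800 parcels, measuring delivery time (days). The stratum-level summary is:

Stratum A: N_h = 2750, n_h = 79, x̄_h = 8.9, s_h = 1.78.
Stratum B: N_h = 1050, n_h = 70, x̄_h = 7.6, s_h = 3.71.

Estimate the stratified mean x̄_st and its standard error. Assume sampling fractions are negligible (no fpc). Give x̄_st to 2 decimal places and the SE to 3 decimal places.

x̄_st ≈ 8.54, SE ≈ 0.190

x̄_st = Σ W_h x̄_h = (2750·8.9 + 1050·7.6)/3800 = 8.54079
V̂(x̄_st) = Σ W_h² s_h²/n_h, with W_h = N_h/N and N = 3800:
  stratum A: (2750/3800)²·1.78²/79 = 0.0210044
  stratum B: (1050/3800)²·3.71²/70 = 0.0150128
V̂(x̄_st) = 0.0360172
SE(x̄_st) = √0.0360172 = 0.189782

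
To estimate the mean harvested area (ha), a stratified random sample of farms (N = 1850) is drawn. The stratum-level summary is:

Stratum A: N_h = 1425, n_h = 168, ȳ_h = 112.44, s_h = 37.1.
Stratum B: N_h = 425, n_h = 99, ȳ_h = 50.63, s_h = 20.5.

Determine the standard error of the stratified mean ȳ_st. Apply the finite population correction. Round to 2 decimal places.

V̂(ȳ_st) = Σ W_h² (1 − n_h/N_h) s_h²/n_h, with W_h = N_h/N and N = 1850:
  stratum A: (1425/1850)²·(1 − 168/1425)·37.1²/168 = 4.28791
  stratum B: (425/1850)²·(1 − 99/425)·20.5²/99 = 0.171844
V̂(ȳ_st) = 4.45975
SE(ȳ_st) = √4.45975 = 2.11181

SE(ȳ_st) ≈ 2.11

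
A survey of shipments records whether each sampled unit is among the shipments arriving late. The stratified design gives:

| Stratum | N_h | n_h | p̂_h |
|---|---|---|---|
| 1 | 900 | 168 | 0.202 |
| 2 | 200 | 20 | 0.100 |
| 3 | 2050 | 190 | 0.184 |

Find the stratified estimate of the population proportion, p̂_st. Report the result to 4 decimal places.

N = 3150; stratum weights W_h = N_h/N.
p̂_st = Σ W_h p̂_h = (900·0.202 + 200·0.100 + 2050·0.184)/3150 = 0.18381

p̂_st ≈ 0.1838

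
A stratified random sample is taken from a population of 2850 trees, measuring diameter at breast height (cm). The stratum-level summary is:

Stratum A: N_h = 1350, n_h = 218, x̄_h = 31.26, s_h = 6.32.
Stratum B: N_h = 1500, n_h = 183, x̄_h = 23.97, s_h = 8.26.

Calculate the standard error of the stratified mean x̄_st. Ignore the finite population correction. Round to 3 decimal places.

SE(x̄_st) ≈ 0.380

V̂(x̄_st) = Σ W_h² s_h²/n_h, with W_h = N_h/N and N = 2850:
  stratum A: (1350/2850)²·6.32²/218 = 0.0411108
  stratum B: (1500/2850)²·8.26²/183 = 0.103277
V̂(x̄_st) = 0.144387
SE(x̄_st) = √0.144387 = 0.379983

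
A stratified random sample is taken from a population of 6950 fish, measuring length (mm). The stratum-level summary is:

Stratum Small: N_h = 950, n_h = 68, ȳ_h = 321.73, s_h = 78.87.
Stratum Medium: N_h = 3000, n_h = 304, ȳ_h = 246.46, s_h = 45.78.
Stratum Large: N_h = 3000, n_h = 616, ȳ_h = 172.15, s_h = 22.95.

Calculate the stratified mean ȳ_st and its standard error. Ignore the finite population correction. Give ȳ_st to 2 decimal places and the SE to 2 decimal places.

ȳ_st ≈ 224.67, SE ≈ 1.78

ȳ_st = Σ W_h ȳ_h = (950·321.73 + 3000·246.46 + 3000·172.15)/6950 = 224.67245
V̂(ȳ_st) = Σ W_h² s_h²/n_h, with W_h = N_h/N and N = 6950:
  stratum Small: (950/6950)²·78.87²/68 = 1.7092
  stratum Medium: (3000/6950)²·45.78²/304 = 1.28455
  stratum Large: (3000/6950)²·22.95²/616 = 0.159315
V̂(ȳ_st) = 3.15306
SE(ȳ_st) = √3.15306 = 1.77569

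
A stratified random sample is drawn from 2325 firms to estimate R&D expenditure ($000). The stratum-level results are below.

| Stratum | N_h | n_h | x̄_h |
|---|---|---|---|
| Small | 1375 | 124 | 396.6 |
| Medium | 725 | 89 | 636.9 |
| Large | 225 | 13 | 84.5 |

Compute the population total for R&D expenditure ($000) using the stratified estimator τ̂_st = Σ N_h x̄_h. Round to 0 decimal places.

τ̂_st = Σ N_h x̄_h = 1375·396.6 + 725·636.9 + 225·84.5 = 1026090

τ̂_st ≈ 1026090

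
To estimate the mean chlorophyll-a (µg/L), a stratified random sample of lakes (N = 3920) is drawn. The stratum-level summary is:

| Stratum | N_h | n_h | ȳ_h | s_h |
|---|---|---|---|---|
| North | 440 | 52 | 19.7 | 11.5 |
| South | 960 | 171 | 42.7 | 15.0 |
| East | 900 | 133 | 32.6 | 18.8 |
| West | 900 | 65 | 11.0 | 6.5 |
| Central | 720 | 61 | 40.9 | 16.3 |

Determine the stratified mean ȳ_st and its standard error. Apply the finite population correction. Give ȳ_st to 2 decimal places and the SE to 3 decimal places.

ȳ_st ≈ 30.19, SE ≈ 0.615

ȳ_st = Σ W_h ȳ_h = (440·19.7 + 960·42.7 + 900·32.6 + 900·11.0 + 720·40.9)/3920 = 30.19082
V̂(ȳ_st) = Σ W_h² (1 − n_h/N_h) s_h²/n_h, with W_h = N_h/N and N = 3920:
  stratum North: (440/3920)²·(1 − 52/440)·11.5²/52 = 0.0282556
  stratum South: (960/3920)²·(1 − 171/960)·15.0²/171 = 0.0648578
  stratum East: (900/3920)²·(1 − 133/900)·18.8²/133 = 0.11938
  stratum West: (900/3920)²·(1 − 65/900)·6.5²/65 = 0.0317885
  stratum Central: (720/3920)²·(1 − 61/720)·16.3²/61 = 0.13449
V̂(ȳ_st) = 0.378772
SE(ȳ_st) = √0.378772 = 0.615444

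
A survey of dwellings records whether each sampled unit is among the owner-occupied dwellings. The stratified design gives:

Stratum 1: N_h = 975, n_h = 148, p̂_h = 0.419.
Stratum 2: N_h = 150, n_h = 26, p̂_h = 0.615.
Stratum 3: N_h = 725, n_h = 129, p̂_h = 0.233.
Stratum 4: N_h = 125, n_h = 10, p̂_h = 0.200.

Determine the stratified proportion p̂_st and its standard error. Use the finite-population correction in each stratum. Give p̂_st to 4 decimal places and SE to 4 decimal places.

p̂_st ≈ 0.3517, SE ≈ 0.0247

N = 1975; stratum weights W_h = N_h/N.
p̂_st = Σ W_h p̂_h = (975·0.419 + 150·0.615 + 725·0.233 + 125·0.200)/1975 = 0.35175
V̂(p̂_st) = Σ W_h² (1 − n_h/N_h) p̂_h(1−p̂_h)/(n_h−1):
  stratum 1: (975/1975)²·(1 − 148/975)·0.419·0.581/147 = 0.000342333
  stratum 2: (150/1975)²·(1 − 26/150)·0.615·0.385/25 = 4.51621e-05
  stratum 3: (725/1975)²·(1 − 129/725)·0.233·0.767/128 = 0.000154665
  stratum 4: (125/1975)²·(1 − 10/125)·0.200·0.800/9 = 6.55166e-05
V̂(p̂_st) = 0.000607676; SE = √V̂ = 0.0246511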